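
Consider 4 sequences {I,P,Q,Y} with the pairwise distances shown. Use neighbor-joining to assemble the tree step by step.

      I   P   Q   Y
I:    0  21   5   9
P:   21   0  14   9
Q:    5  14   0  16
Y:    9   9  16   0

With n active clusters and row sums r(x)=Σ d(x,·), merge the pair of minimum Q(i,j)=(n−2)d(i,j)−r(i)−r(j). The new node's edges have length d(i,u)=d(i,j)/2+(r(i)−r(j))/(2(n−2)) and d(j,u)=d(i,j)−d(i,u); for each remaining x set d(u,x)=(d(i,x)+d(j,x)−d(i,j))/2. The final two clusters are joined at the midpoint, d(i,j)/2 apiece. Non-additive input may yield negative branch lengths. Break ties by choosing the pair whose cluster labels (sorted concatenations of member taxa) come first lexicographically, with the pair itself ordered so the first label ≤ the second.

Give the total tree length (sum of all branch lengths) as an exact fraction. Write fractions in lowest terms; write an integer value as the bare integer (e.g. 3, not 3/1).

22

step 1: merge (I,Q) at d=5, Q=-60; branch lengths I→5/2, Q→5/2; new cluster IQ
  updated: d(IQ,P)=15, d(IQ,Y)=10
step 2: merge (IQ,P) at d=15, Q=-34; branch lengths IQ→8, P→7; new cluster IPQ
  updated: d(IPQ,Y)=2
step 3: merge (IPQ,Y) at d=2; branch lengths IPQ→1, Y→1; new cluster IPQY
final tree: (((I:5/2,Q:5/2):8,P:7):1,Y:1)
total length: 22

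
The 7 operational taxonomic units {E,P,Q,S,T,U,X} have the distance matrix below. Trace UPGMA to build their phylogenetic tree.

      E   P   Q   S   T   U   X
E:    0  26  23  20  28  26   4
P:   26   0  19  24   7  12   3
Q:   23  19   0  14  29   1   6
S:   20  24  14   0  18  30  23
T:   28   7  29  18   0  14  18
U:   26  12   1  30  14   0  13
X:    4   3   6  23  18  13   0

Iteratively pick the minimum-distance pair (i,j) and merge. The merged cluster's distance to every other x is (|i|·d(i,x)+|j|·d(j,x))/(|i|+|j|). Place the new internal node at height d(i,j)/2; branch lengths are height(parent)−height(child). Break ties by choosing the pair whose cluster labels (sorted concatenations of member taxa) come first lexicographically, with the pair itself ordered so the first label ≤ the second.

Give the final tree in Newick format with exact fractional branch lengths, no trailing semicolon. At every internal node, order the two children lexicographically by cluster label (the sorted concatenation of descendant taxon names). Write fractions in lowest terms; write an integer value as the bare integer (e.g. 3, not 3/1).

((E:10,S:10):4/5,(((P:3/2,X:3/2):19/4,(Q:1/2,U:1/2):23/4):9/4,T:17/2):23/10)

iteration 1: select Q,U (d=1); attach at lengths (1/2, 1/2); label the merged cluster QU
  updated: d(E,QU)=49/2, d(P,QU)=31/2, d(QU,S)=22, d(QU,T)=43/2, d(QU,X)=19/2
iteration 2: select P,X (d=3); attach at lengths (3/2, 3/2); label the merged cluster PX
  updated: d(E,PX)=15, d(PX,QU)=25/2, d(PX,S)=47/2, d(PX,T)=25/2
iteration 3: select PX,QU (d=25/2); attach at lengths (19/4, 23/4); label the merged cluster PQUX
  updated: d(E,PQUX)=79/4, d(PQUX,S)=91/4, d(PQUX,T)=17
iteration 4: select PQUX,T (d=17); attach at lengths (9/4, 17/2); label the merged cluster PQTUX
  updated: d(E,PQTUX)=107/5, d(PQTUX,S)=109/5
iteration 5: select E,S (d=20); attach at lengths (10, 10); label the merged cluster ES
  updated: d(ES,PQTUX)=108/5
iteration 6: select ES,PQTUX (d=108/5); attach at lengths (4/5, 23/10); label the merged cluster EPQSTUX
final tree: ((E:10,S:10):4/5,(((P:3/2,X:3/2):19/4,(Q:1/2,U:1/2):23/4):9/4,T:17/2):23/10)
total length: 967/20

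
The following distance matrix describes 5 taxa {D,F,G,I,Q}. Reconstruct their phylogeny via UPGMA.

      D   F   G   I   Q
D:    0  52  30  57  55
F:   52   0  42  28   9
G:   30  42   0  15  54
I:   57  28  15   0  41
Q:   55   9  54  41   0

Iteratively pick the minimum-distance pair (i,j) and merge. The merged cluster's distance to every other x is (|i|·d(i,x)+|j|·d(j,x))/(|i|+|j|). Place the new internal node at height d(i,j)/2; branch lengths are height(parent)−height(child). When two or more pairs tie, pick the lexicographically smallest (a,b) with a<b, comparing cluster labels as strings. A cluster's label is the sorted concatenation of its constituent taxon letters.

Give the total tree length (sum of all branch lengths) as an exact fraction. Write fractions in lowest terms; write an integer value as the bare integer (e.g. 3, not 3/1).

iteration 1: select F,Q (d=9); attach at lengths (9/2, 9/2); label the merged cluster FQ
  updated: d(D,FQ)=107/2, d(FQ,G)=48, d(FQ,I)=69/2
iteration 2: select G,I (d=15); attach at lengths (15/2, 15/2); label the merged cluster GI
  updated: d(D,GI)=87/2, d(FQ,GI)=165/4
iteration 3: select FQ,GI (d=165/4); attach at lengths (129/8, 105/8); label the merged cluster FGIQ
  updated: d(D,FGIQ)=97/2
iteration 4: select D,FGIQ (d=97/2); attach at lengths (97/4, 29/8); label the merged cluster DFGIQ
final tree: (D:97/4,((F:9/2,Q:9/2):129/8,(G:15/2,I:15/2):105/8):29/8)
total length: 649/8

649/8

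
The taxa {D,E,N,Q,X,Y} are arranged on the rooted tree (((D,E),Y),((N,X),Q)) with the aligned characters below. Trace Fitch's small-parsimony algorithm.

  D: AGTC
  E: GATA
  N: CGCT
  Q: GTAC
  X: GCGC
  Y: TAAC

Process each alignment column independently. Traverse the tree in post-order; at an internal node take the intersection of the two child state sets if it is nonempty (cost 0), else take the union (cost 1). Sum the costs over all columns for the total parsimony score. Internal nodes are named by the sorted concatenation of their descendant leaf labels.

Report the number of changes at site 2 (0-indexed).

3

site 0, node DE: D={A} ∪ E={G} → {A,G} (+1)
site 0, node DEY: DE={A,G} ∪ Y={T} → {A,G,T} (+1)
site 0, node NX: N={C} ∪ X={G} → {C,G} (+1)
site 0, node NQX: NX={C,G} ∩ Q={G} → {G} (+0)
site 0, node DENQXY: DEY={A,G,T} ∩ NQX={G} → {G} (+0)
site 1, node DE: D={G} ∪ E={A} → {A,G} (+1)
site 1, node DEY: DE={A,G} ∩ Y={A} → {A} (+0)
site 1, node NX: N={G} ∪ X={C} → {C,G} (+1)
site 1, node NQX: NX={C,G} ∪ Q={T} → {C,G,T} (+1)
site 1, node DENQXY: DEY={A} ∪ NQX={C,G,T} → {A,C,G,T} (+1)
site 2, node DE: D={T} ∩ E={T} → {T} (+0)
site 2, node DEY: DE={T} ∪ Y={A} → {A,T} (+1)
site 2, node NX: N={C} ∪ X={G} → {C,G} (+1)
site 2, node NQX: NX={C,G} ∪ Q={A} → {A,C,G} (+1)
site 2, node DENQXY: DEY={A,T} ∩ NQX={A,C,G} → {A} (+0)
site 3, node DE: D={C} ∪ E={A} → {A,C} (+1)
site 3, node DEY: DE={A,C} ∩ Y={C} → {C} (+0)
site 3, node NX: N={T} ∪ X={C} → {C,T} (+1)
site 3, node NQX: NX={C,T} ∩ Q={C} → {C} (+0)
site 3, node DENQXY: DEY={C} ∩ NQX={C} → {C} (+0)
per-site changes: [3, 4, 3, 2]; total = 12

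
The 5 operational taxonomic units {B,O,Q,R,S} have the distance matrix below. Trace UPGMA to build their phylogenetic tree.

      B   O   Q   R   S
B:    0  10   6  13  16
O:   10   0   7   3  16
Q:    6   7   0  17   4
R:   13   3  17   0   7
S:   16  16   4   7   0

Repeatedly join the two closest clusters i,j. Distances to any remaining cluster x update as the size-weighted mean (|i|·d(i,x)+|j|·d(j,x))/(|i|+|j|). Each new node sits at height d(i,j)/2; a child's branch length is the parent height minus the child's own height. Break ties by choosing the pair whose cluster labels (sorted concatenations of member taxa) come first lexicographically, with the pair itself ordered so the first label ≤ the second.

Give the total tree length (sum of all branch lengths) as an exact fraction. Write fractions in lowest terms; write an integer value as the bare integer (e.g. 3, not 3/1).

62/3

iteration 1: select O,R (d=3); attach at lengths (3/2, 3/2); label the merged cluster OR
  updated: d(B,OR)=23/2, d(OR,Q)=12, d(OR,S)=23/2
iteration 2: select Q,S (d=4); attach at lengths (2, 2); label the merged cluster QS
  updated: d(B,QS)=11, d(OR,QS)=47/4
iteration 3: select B,QS (d=11); attach at lengths (11/2, 7/2); label the merged cluster BQS
  updated: d(BQS,OR)=35/3
iteration 4: select BQS,OR (d=35/3); attach at lengths (1/3, 13/3); label the merged cluster BOQRS
final tree: ((B:11/2,(Q:2,S:2):7/2):1/3,(O:3/2,R:3/2):13/3)
total length: 62/3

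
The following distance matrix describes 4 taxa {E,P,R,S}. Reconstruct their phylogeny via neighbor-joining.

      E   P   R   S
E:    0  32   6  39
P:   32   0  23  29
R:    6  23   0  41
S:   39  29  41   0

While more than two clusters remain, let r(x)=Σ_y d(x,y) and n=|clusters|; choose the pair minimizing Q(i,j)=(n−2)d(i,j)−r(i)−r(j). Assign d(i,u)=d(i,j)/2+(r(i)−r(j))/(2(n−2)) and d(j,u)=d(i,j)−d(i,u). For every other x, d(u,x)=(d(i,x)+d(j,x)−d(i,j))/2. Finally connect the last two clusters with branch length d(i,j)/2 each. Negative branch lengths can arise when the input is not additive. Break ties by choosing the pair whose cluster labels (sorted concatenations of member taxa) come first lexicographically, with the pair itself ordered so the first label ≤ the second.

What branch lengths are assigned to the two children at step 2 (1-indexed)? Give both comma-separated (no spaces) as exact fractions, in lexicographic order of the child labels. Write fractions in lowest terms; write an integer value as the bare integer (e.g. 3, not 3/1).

iteration 1: select E,R (d=6, Q=-135); attach at lengths (19/4, 5/4); label the merged cluster ER
  updated: d(ER,P)=49/2, d(ER,S)=37
iteration 2: select ER,P (d=49/2, Q=-181/2); attach at lengths (65/4, 33/4); label the merged cluster EPR
  updated: d(EPR,S)=83/4
iteration 3: select EPR,S (d=83/4); attach at lengths (83/8, 83/8); label the merged cluster EPRS
final tree: (((E:19/4,R:5/4):65/4,P:33/4):83/8,S:83/8)
total length: 205/4

65/4,33/4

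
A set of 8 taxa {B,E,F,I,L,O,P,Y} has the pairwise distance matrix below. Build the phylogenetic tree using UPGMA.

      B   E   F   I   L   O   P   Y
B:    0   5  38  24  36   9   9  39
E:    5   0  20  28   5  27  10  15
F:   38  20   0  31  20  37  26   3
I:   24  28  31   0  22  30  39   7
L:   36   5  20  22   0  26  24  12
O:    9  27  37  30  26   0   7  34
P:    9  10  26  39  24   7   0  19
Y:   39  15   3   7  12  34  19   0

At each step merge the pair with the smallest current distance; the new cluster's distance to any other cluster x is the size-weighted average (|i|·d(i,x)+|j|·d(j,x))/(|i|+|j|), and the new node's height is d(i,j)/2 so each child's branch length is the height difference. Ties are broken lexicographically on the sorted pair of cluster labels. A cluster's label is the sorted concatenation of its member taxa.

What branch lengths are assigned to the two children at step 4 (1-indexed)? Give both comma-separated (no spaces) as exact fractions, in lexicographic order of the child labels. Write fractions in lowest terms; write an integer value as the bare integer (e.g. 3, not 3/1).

35/8,27/8

step 1: merge (F,Y) at d=3; branch lengths F→3/2, Y→3/2; new cluster FY
  updated: d(B,FY)=77/2, d(E,FY)=35/2, d(FY,I)=19, d(FY,L)=16, d(FY,O)=71/2, d(FY,P)=45/2
step 2: merge (B,E) at d=5; branch lengths B→5/2, E→5/2; new cluster BE
  updated: d(BE,FY)=28, d(BE,I)=26, d(BE,L)=41/2, d(BE,O)=18, d(BE,P)=19/2
step 3: merge (O,P) at d=7; branch lengths O→7/2, P→7/2; new cluster OP
  updated: d(BE,OP)=55/4, d(FY,OP)=29, d(I,OP)=69/2, d(L,OP)=25
step 4: merge (BE,OP) at d=55/4; branch lengths BE→35/8, OP→27/8; new cluster BEOP
  updated: d(BEOP,FY)=57/2, d(BEOP,I)=121/4, d(BEOP,L)=91/4
step 5: merge (FY,L) at d=16; branch lengths FY→13/2, L→8; new cluster FLY
  updated: d(BEOP,FLY)=319/12, d(FLY,I)=20
step 6: merge (FLY,I) at d=20; branch lengths FLY→2, I→10; new cluster FILY
  updated: d(BEOP,FILY)=55/2
step 7: merge (BEOP,FILY) at d=55/2; branch lengths BEOP→55/8, FILY→15/4; new cluster BEFILOPY
final tree: (((B:5/2,E:5/2):35/8,(O:7/2,P:7/2):27/8):55/8,(((F:3/2,Y:3/2):13/2,L:8):2,I:10):15/4)
total length: 479/8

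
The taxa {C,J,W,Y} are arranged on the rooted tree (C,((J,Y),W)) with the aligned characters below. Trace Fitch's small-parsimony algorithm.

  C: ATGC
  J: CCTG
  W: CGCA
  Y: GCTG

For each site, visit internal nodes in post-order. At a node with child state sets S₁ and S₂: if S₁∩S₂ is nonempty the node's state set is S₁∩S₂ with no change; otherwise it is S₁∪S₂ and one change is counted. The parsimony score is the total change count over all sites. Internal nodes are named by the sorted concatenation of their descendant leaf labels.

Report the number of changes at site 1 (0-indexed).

2

[col 0] JY: children J:{C}, Y:{G} ∪→ {C,G}; cost 1
[col 0] JWY: children JY:{C,G}, W:{C} ∩→ {C}; cost 0
[col 0] CJWY: children C:{A}, JWY:{C} ∪→ {A,C}; cost 1
[col 1] JY: children J:{C}, Y:{C} ∩→ {C}; cost 0
[col 1] JWY: children JY:{C}, W:{G} ∪→ {C,G}; cost 1
[col 1] CJWY: children C:{T}, JWY:{C,G} ∪→ {C,G,T}; cost 1
[col 2] JY: children J:{T}, Y:{T} ∩→ {T}; cost 0
[col 2] JWY: children JY:{T}, W:{C} ∪→ {C,T}; cost 1
[col 2] CJWY: children C:{G}, JWY:{C,T} ∪→ {C,G,T}; cost 1
[col 3] JY: children J:{G}, Y:{G} ∩→ {G}; cost 0
[col 3] JWY: children JY:{G}, W:{A} ∪→ {A,G}; cost 1
[col 3] CJWY: children C:{C}, JWY:{A,G} ∪→ {A,C,G}; cost 1
per-site changes: [2, 2, 2, 2]; total = 8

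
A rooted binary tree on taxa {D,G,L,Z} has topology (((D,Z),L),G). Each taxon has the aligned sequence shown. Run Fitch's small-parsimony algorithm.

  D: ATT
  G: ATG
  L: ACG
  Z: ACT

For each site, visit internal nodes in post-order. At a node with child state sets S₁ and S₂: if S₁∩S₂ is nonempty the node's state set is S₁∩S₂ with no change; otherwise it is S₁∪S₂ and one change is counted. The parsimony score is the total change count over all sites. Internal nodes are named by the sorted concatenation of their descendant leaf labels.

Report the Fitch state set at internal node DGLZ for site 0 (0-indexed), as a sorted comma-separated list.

A

[col 0] DZ: children D:{A}, Z:{A} ∩→ {A}; cost 0
[col 0] DLZ: children DZ:{A}, L:{A} ∩→ {A}; cost 0
[col 0] DGLZ: children DLZ:{A}, G:{A} ∩→ {A}; cost 0
[col 1] DZ: children D:{T}, Z:{C} ∪→ {C,T}; cost 1
[col 1] DLZ: children DZ:{C,T}, L:{C} ∩→ {C}; cost 0
[col 1] DGLZ: children DLZ:{C}, G:{T} ∪→ {C,T}; cost 1
[col 2] DZ: children D:{T}, Z:{T} ∩→ {T}; cost 0
[col 2] DLZ: children DZ:{T}, L:{G} ∪→ {G,T}; cost 1
[col 2] DGLZ: children DLZ:{G,T}, G:{G} ∩→ {G}; cost 0
per-site changes: [0, 2, 1]; total = 3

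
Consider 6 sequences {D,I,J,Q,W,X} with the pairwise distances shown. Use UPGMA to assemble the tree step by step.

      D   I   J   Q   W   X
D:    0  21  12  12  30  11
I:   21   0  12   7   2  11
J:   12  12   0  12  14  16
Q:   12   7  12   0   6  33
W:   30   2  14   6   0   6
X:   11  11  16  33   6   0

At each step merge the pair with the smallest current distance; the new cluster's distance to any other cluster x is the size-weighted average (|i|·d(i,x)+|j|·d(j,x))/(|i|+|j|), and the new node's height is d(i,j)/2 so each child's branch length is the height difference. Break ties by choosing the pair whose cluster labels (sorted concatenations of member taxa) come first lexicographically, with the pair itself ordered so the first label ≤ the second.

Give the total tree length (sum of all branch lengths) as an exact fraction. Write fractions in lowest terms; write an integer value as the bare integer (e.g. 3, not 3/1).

809/24

step 1: merge (I,W) at d=2; branch lengths I→1, W→1; new cluster IW
  updated: d(D,IW)=51/2, d(IW,J)=13, d(IW,Q)=13/2, d(IW,X)=17/2
step 2: merge (IW,Q) at d=13/2; branch lengths IW→9/4, Q→13/4; new cluster IQW
  updated: d(D,IQW)=21, d(IQW,J)=38/3, d(IQW,X)=50/3
step 3: merge (D,X) at d=11; branch lengths D→11/2, X→11/2; new cluster DX
  updated: d(DX,IQW)=113/6, d(DX,J)=14
step 4: merge (IQW,J) at d=38/3; branch lengths IQW→37/12, J→19/3; new cluster IJQW
  updated: d(DX,IJQW)=141/8
step 5: merge (DX,IJQW) at d=141/8; branch lengths DX→53/16, IJQW→119/48; new cluster DIJQWX
final tree: ((D:11/2,X:11/2):53/16,(((I:1,W:1):9/4,Q:13/4):37/12,J:19/3):119/48)
total length: 809/24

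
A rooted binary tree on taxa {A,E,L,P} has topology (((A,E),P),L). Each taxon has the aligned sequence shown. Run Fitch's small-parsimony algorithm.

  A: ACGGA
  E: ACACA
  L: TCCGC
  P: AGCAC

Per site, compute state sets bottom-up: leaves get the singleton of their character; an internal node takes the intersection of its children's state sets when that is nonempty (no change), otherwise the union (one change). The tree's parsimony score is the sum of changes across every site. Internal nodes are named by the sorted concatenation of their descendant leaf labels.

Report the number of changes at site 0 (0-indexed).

1

AE@0: {A} ∩ {A} = {A} (intersection, +0)
AEP@0: {A} ∩ {A} = {A} (intersection, +0)
AELP@0: {A} ∪ {T} = {A,T} (union, +1)
AE@1: {C} ∩ {C} = {C} (intersection, +0)
AEP@1: {C} ∪ {G} = {C,G} (union, +1)
AELP@1: {C,G} ∩ {C} = {C} (intersection, +0)
AE@2: {G} ∪ {A} = {A,G} (union, +1)
AEP@2: {A,G} ∪ {C} = {A,C,G} (union, +1)
AELP@2: {A,C,G} ∩ {C} = {C} (intersection, +0)
AE@3: {G} ∪ {C} = {C,G} (union, +1)
AEP@3: {C,G} ∪ {A} = {A,C,G} (union, +1)
AELP@3: {A,C,G} ∩ {G} = {G} (intersection, +0)
AE@4: {A} ∩ {A} = {A} (intersection, +0)
AEP@4: {A} ∪ {C} = {A,C} (union, +1)
AELP@4: {A,C} ∩ {C} = {C} (intersection, +0)
per-site changes: [1, 1, 2, 2, 1]; total = 7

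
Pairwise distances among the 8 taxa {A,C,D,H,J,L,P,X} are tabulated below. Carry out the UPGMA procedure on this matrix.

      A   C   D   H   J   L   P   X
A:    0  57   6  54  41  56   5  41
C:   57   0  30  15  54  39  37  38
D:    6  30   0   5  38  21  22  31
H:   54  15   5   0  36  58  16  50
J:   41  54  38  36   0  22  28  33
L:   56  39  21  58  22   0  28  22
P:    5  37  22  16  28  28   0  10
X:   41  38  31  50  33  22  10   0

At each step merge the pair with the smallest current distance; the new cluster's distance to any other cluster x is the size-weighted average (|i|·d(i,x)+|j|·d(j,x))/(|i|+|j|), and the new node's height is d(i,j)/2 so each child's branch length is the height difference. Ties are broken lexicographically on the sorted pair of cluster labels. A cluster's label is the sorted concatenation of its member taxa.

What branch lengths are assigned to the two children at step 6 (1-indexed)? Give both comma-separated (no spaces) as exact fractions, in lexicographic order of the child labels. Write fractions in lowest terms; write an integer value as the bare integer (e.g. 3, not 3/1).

1. join A+P (d=5) ⇒ AP; edges |A|=5/2, |P|=5/2
  updated: d(AP,C)=47, d(AP,D)=14, d(AP,H)=35, d(AP,J)=69/2, d(AP,L)=42, d(AP,X)=51/2
2. join D+H (d=5) ⇒ DH; edges |D|=5/2, |H|=5/2
  updated: d(AP,DH)=49/2, d(C,DH)=45/2, d(DH,J)=37, d(DH,L)=79/2, d(DH,X)=81/2
3. join J+L (d=22) ⇒ JL; edges |J|=11, |L|=11
  updated: d(AP,JL)=153/4, d(C,JL)=93/2, d(DH,JL)=153/4, d(JL,X)=55/2
4. join C+DH (d=45/2) ⇒ CDH; edges |C|=45/4, |DH|=35/4
  updated: d(AP,CDH)=32, d(CDH,JL)=41, d(CDH,X)=119/3
5. join AP+X (d=51/2) ⇒ APX; edges |AP|=41/4, |X|=51/4
  updated: d(APX,CDH)=311/9, d(APX,JL)=104/3
6. join APX+CDH (d=311/9) ⇒ ACDHPX; edges |APX|=163/36, |CDH|=217/36
  updated: d(ACDHPX,JL)=227/6
7. join ACDHPX+JL (d=227/6) ⇒ ACDHJLPX; edges |ACDHPX|=59/36, |JL|=95/12
final tree: ((((A:5/2,P:5/2):41/4,X:51/4):163/36,(C:45/4,(D:5/2,H:5/2):35/4):217/36):59/36,(J:11,L:11):95/12)
total length: 856/9

163/36,217/36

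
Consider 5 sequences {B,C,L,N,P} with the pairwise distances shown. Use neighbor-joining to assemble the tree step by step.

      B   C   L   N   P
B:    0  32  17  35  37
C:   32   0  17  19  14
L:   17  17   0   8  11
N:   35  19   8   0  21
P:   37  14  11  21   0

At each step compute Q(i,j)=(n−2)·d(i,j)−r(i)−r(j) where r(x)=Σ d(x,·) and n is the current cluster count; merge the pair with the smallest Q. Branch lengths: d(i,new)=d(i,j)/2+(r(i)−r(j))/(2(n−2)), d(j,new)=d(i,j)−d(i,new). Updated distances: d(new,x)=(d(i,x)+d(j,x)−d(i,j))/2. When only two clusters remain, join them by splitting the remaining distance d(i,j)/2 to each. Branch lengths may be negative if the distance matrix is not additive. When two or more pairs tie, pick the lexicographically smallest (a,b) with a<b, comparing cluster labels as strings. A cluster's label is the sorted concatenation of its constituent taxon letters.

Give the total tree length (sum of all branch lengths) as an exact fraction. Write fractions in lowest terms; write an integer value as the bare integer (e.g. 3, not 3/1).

1. join B+L (d=17, Q=-123) ⇒ BL; edges |B|=119/6, |L|=-17/6
  updated: d(BL,C)=16, d(BL,N)=13, d(BL,P)=31/2
2. join BL+N (d=13, Q=-143/2) ⇒ BLN; edges |BL|=35/8, |N|=69/8
  updated: d(BLN,C)=11, d(BLN,P)=47/4
3. join BLN+C (d=11, Q=-147/4) ⇒ BCLN; edges |BLN|=35/8, |C|=53/8
  updated: d(BCLN,P)=59/8
4. join BCLN+P (d=59/8) ⇒ BCLNP; edges |BCLN|=59/16, |P|=59/16
final tree: ((((B:119/6,L:-17/6):35/8,N:69/8):35/8,C:53/8):59/16,P:59/16)
total length: 387/8

387/8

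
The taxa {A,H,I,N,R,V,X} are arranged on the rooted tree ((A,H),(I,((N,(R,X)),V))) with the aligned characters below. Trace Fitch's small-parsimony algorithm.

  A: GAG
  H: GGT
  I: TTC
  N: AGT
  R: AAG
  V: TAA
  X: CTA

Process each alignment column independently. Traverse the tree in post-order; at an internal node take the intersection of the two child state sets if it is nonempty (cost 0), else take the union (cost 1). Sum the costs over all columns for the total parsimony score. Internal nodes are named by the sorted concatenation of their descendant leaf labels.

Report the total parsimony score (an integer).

[col 0] AH: children A:{G}, H:{G} ∩→ {G}; cost 0
[col 0] RX: children R:{A}, X:{C} ∪→ {A,C}; cost 1
[col 0] NRX: children N:{A}, RX:{A,C} ∩→ {A}; cost 0
[col 0] NRVX: children NRX:{A}, V:{T} ∪→ {A,T}; cost 1
[col 0] INRVX: children I:{T}, NRVX:{A,T} ∩→ {T}; cost 0
[col 0] AHINRVX: children AH:{G}, INRVX:{T} ∪→ {G,T}; cost 1
[col 1] AH: children A:{A}, H:{G} ∪→ {A,G}; cost 1
[col 1] RX: children R:{A}, X:{T} ∪→ {A,T}; cost 1
[col 1] NRX: children N:{G}, RX:{A,T} ∪→ {A,G,T}; cost 1
[col 1] NRVX: children NRX:{A,G,T}, V:{A} ∩→ {A}; cost 0
[col 1] INRVX: children I:{T}, NRVX:{A} ∪→ {A,T}; cost 1
[col 1] AHINRVX: children AH:{A,G}, INRVX:{A,T} ∩→ {A}; cost 0
[col 2] AH: children A:{G}, H:{T} ∪→ {G,T}; cost 1
[col 2] RX: children R:{G}, X:{A} ∪→ {A,G}; cost 1
[col 2] NRX: children N:{T}, RX:{A,G} ∪→ {A,G,T}; cost 1
[col 2] NRVX: children NRX:{A,G,T}, V:{A} ∩→ {A}; cost 0
[col 2] INRVX: children I:{C}, NRVX:{A} ∪→ {A,C}; cost 1
[col 2] AHINRVX: children AH:{G,T}, INRVX:{A,C} ∪→ {A,C,G,T}; cost 1
per-site changes: [3, 4, 5]; total = 12

12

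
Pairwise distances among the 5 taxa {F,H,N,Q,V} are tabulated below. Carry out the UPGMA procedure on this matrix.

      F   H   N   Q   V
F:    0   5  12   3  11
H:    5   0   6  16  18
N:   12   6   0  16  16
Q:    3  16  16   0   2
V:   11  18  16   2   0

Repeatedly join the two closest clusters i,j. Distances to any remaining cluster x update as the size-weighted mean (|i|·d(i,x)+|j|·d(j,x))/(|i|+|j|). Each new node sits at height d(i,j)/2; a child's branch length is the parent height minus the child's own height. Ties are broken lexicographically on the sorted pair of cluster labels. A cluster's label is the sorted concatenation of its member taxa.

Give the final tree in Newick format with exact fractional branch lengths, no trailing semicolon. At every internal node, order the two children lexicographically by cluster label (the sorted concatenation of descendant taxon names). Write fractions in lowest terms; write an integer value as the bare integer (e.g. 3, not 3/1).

1. join Q+V (d=2) ⇒ QV; edges |Q|=1, |V|=1
  updated: d(F,QV)=7, d(H,QV)=17, d(N,QV)=16
2. join F+H (d=5) ⇒ FH; edges |F|=5/2, |H|=5/2
  updated: d(FH,N)=9, d(FH,QV)=12
3. join FH+N (d=9) ⇒ FHN; edges |FH|=2, |N|=9/2
  updated: d(FHN,QV)=40/3
4. join FHN+QV (d=40/3) ⇒ FHNQV; edges |FHN|=13/6, |QV|=17/3
final tree: (((F:5/2,H:5/2):2,N:9/2):13/6,(Q:1,V:1):17/3)
total length: 64/3

(((F:5/2,H:5/2):2,N:9/2):13/6,(Q:1,V:1):17/3)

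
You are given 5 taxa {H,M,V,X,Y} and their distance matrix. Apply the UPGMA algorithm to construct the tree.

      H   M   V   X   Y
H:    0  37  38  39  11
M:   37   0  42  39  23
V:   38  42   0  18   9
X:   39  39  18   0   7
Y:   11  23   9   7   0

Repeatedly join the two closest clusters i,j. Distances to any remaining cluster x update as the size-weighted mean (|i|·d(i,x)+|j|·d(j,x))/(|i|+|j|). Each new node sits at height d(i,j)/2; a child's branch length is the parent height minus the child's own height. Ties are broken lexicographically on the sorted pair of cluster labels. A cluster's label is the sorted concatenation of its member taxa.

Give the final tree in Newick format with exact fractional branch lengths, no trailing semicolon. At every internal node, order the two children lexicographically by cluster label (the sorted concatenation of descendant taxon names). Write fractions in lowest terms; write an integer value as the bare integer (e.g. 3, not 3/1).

((H:44/3,(V:27/4,(X:7/2,Y:7/2):13/4):95/12):71/24,M:141/8)

1. join X+Y (d=7) ⇒ XY; edges |X|=7/2, |Y|=7/2
  updated: d(H,XY)=25, d(M,XY)=31, d(V,XY)=27/2
2. join V+XY (d=27/2) ⇒ VXY; edges |V|=27/4, |XY|=13/4
  updated: d(H,VXY)=88/3, d(M,VXY)=104/3
3. join H+VXY (d=88/3) ⇒ HVXY; edges |H|=44/3, |VXY|=95/12
  updated: d(HVXY,M)=141/4
4. join HVXY+M (d=141/4) ⇒ HMVXY; edges |HVXY|=71/24, |M|=141/8
final tree: ((H:44/3,(V:27/4,(X:7/2,Y:7/2):13/4):95/12):71/24,M:141/8)
total length: 361/6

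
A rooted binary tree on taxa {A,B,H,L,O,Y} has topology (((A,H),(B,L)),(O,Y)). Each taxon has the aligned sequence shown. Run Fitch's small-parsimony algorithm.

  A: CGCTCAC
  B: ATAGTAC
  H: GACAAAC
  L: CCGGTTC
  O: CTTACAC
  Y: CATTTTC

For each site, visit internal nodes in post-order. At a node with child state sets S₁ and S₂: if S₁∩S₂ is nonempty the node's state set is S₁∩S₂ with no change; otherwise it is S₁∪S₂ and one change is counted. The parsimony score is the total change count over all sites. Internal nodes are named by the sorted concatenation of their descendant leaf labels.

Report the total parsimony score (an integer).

[col 0] AH: children A:{C}, H:{G} ∪→ {C,G}; cost 1
[col 0] BL: children B:{A}, L:{C} ∪→ {A,C}; cost 1
[col 0] ABHL: children AH:{C,G}, BL:{A,C} ∩→ {C}; cost 0
[col 0] OY: children O:{C}, Y:{C} ∩→ {C}; cost 0
[col 0] ABHLOY: children ABHL:{C}, OY:{C} ∩→ {C}; cost 0
[col 1] AH: children A:{G}, H:{A} ∪→ {A,G}; cost 1
[col 1] BL: children B:{T}, L:{C} ∪→ {C,T}; cost 1
[col 1] ABHL: children AH:{A,G}, BL:{C,T} ∪→ {A,C,G,T}; cost 1
[col 1] OY: children O:{T}, Y:{A} ∪→ {A,T}; cost 1
[col 1] ABHLOY: children ABHL:{A,C,G,T}, OY:{A,T} ∩→ {A,T}; cost 0
[col 2] AH: children A:{C}, H:{C} ∩→ {C}; cost 0
[col 2] BL: children B:{A}, L:{G} ∪→ {A,G}; cost 1
[col 2] ABHL: children AH:{C}, BL:{A,G} ∪→ {A,C,G}; cost 1
[col 2] OY: children O:{T}, Y:{T} ∩→ {T}; cost 0
[col 2] ABHLOY: children ABHL:{A,C,G}, OY:{T} ∪→ {A,C,G,T}; cost 1
[col 3] AH: children A:{T}, H:{A} ∪→ {A,T}; cost 1
[col 3] BL: children B:{G}, L:{G} ∩→ {G}; cost 0
[col 3] ABHL: children AH:{A,T}, BL:{G} ∪→ {A,G,T}; cost 1
[col 3] OY: children O:{A}, Y:{T} ∪→ {A,T}; cost 1
[col 3] ABHLOY: children ABHL:{A,G,T}, OY:{A,T} ∩→ {A,T}; cost 0
[col 4] AH: children A:{C}, H:{A} ∪→ {A,C}; cost 1
[col 4] BL: children B:{T}, L:{T} ∩→ {T}; cost 0
[col 4] ABHL: children AH:{A,C}, BL:{T} ∪→ {A,C,T}; cost 1
[col 4] OY: children O:{C}, Y:{T} ∪→ {C,T}; cost 1
[col 4] ABHLOY: children ABHL:{A,C,T}, OY:{C,T} ∩→ {C,T}; cost 0
[col 5] AH: children A:{A}, H:{A} ∩→ {A}; cost 0
[col 5] BL: children B:{A}, L:{T} ∪→ {A,T}; cost 1
[col 5] ABHL: children AH:{A}, BL:{A,T} ∩→ {A}; cost 0
[col 5] OY: children O:{A}, Y:{T} ∪→ {A,T}; cost 1
[col 5] ABHLOY: children ABHL:{A}, OY:{A,T} ∩→ {A}; cost 0
[col 6] AH: children A:{C}, H:{C} ∩→ {C}; cost 0
[col 6] BL: children B:{C}, L:{C} ∩→ {C}; cost 0
[col 6] ABHL: children AH:{C}, BL:{C} ∩→ {C}; cost 0
[col 6] OY: children O:{C}, Y:{C} ∩→ {C}; cost 0
[col 6] ABHLOY: children ABHL:{C}, OY:{C} ∩→ {C}; cost 0
per-site changes: [2, 4, 3, 3, 3, 2, 0]; total = 17

17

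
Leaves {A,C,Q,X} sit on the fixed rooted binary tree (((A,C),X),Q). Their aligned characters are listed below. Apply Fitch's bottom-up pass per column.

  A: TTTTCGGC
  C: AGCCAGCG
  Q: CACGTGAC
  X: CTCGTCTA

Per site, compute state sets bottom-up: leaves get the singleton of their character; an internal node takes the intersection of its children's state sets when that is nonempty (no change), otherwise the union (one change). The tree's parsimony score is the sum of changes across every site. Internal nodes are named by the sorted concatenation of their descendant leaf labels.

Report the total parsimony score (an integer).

[col 0] AC: children A:{T}, C:{A} ∪→ {A,T}; cost 1
[col 0] ACX: children AC:{A,T}, X:{C} ∪→ {A,C,T}; cost 1
[col 0] ACQX: children ACX:{A,C,T}, Q:{C} ∩→ {C}; cost 0
[col 1] AC: children A:{T}, C:{G} ∪→ {G,T}; cost 1
[col 1] ACX: children AC:{G,T}, X:{T} ∩→ {T}; cost 0
[col 1] ACQX: children ACX:{T}, Q:{A} ∪→ {A,T}; cost 1
[col 2] AC: children A:{T}, C:{C} ∪→ {C,T}; cost 1
[col 2] ACX: children AC:{C,T}, X:{C} ∩→ {C}; cost 0
[col 2] ACQX: children ACX:{C}, Q:{C} ∩→ {C}; cost 0
[col 3] AC: children A:{T}, C:{C} ∪→ {C,T}; cost 1
[col 3] ACX: children AC:{C,T}, X:{G} ∪→ {C,G,T}; cost 1
[col 3] ACQX: children ACX:{C,G,T}, Q:{G} ∩→ {G}; cost 0
[col 4] AC: children A:{C}, C:{A} ∪→ {A,C}; cost 1
[col 4] ACX: children AC:{A,C}, X:{T} ∪→ {A,C,T}; cost 1
[col 4] ACQX: children ACX:{A,C,T}, Q:{T} ∩→ {T}; cost 0
[col 5] AC: children A:{G}, C:{G} ∩→ {G}; cost 0
[col 5] ACX: children AC:{G}, X:{C} ∪→ {C,G}; cost 1
[col 5] ACQX: children ACX:{C,G}, Q:{G} ∩→ {G}; cost 0
[col 6] AC: children A:{G}, C:{C} ∪→ {C,G}; cost 1
[col 6] ACX: children AC:{C,G}, X:{T} ∪→ {C,G,T}; cost 1
[col 6] ACQX: children ACX:{C,G,T}, Q:{A} ∪→ {A,C,G,T}; cost 1
[col 7] AC: children A:{C}, C:{G} ∪→ {C,G}; cost 1
[col 7] ACX: children AC:{C,G}, X:{A} ∪→ {A,C,G}; cost 1
[col 7] ACQX: children ACX:{A,C,G}, Q:{C} ∩→ {C}; cost 0
per-site changes: [2, 2, 1, 2, 2, 1, 3, 2]; total = 15

15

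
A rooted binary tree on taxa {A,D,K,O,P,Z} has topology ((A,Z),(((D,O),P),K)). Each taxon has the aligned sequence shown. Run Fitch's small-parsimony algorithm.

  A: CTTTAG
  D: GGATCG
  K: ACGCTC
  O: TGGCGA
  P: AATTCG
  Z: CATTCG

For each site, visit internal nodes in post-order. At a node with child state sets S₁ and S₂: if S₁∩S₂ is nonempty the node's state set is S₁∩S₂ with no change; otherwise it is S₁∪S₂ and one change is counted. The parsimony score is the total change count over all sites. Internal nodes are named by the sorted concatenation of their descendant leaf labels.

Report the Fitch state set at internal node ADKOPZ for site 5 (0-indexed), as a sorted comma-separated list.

G

site 0, node AZ: A={C} ∩ Z={C} → {C} (+0)
site 0, node DO: D={G} ∪ O={T} → {G,T} (+1)
site 0, node DOP: DO={G,T} ∪ P={A} → {A,G,T} (+1)
site 0, node DKOP: DOP={A,G,T} ∩ K={A} → {A} (+0)
site 0, node ADKOPZ: AZ={C} ∪ DKOP={A} → {A,C} (+1)
site 1, node AZ: A={T} ∪ Z={A} → {A,T} (+1)
site 1, node DO: D={G} ∩ O={G} → {G} (+0)
site 1, node DOP: DO={G} ∪ P={A} → {A,G} (+1)
site 1, node DKOP: DOP={A,G} ∪ K={C} → {A,C,G} (+1)
site 1, node ADKOPZ: AZ={A,T} ∩ DKOP={A,C,G} → {A} (+0)
site 2, node AZ: A={T} ∩ Z={T} → {T} (+0)
site 2, node DO: D={A} ∪ O={G} → {A,G} (+1)
site 2, node DOP: DO={A,G} ∪ P={T} → {A,G,T} (+1)
site 2, node DKOP: DOP={A,G,T} ∩ K={G} → {G} (+0)
site 2, node ADKOPZ: AZ={T} ∪ DKOP={G} → {G,T} (+1)
site 3, node AZ: A={T} ∩ Z={T} → {T} (+0)
site 3, node DO: D={T} ∪ O={C} → {C,T} (+1)
site 3, node DOP: DO={C,T} ∩ P={T} → {T} (+0)
site 3, node DKOP: DOP={T} ∪ K={C} → {C,T} (+1)
site 3, node ADKOPZ: AZ={T} ∩ DKOP={C,T} → {T} (+0)
site 4, node AZ: A={A} ∪ Z={C} → {A,C} (+1)
site 4, node DO: D={C} ∪ O={G} → {C,G} (+1)
site 4, node DOP: DO={C,G} ∩ P={C} → {C} (+0)
site 4, node DKOP: DOP={C} ∪ K={T} → {C,T} (+1)
site 4, node ADKOPZ: AZ={A,C} ∩ DKOP={C,T} → {C} (+0)
site 5, node AZ: A={G} ∩ Z={G} → {G} (+0)
site 5, node DO: D={G} ∪ O={A} → {A,G} (+1)
site 5, node DOP: DO={A,G} ∩ P={G} → {G} (+0)
site 5, node DKOP: DOP={G} ∪ K={C} → {C,G} (+1)
site 5, node ADKOPZ: AZ={G} ∩ DKOP={C,G} → {G} (+0)
per-site changes: [3, 3, 3, 2, 3, 2]; total = 16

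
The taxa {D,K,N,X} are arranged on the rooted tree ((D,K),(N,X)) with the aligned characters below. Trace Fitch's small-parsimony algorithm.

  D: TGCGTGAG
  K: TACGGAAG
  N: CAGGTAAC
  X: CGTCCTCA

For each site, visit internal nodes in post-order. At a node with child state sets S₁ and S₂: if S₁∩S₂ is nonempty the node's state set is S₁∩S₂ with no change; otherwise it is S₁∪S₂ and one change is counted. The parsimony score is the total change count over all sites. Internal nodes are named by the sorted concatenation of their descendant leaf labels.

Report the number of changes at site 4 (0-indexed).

DK@0: {T} ∩ {T} = {T} (intersection, +0)
NX@0: {C} ∩ {C} = {C} (intersection, +0)
DKNX@0: {T} ∪ {C} = {C,T} (union, +1)
DK@1: {G} ∪ {A} = {A,G} (union, +1)
NX@1: {A} ∪ {G} = {A,G} (union, +1)
DKNX@1: {A,G} ∩ {A,G} = {A,G} (intersection, +0)
DK@2: {C} ∩ {C} = {C} (intersection, +0)
NX@2: {G} ∪ {T} = {G,T} (union, +1)
DKNX@2: {C} ∪ {G,T} = {C,G,T} (union, +1)
DK@3: {G} ∩ {G} = {G} (intersection, +0)
NX@3: {G} ∪ {C} = {C,G} (union, +1)
DKNX@3: {G} ∩ {C,G} = {G} (intersection, +0)
DK@4: {T} ∪ {G} = {G,T} (union, +1)
NX@4: {T} ∪ {C} = {C,T} (union, +1)
DKNX@4: {G,T} ∩ {C,T} = {T} (intersection, +0)
DK@5: {G} ∪ {A} = {A,G} (union, +1)
NX@5: {A} ∪ {T} = {A,T} (union, +1)
DKNX@5: {A,G} ∩ {A,T} = {A} (intersection, +0)
DK@6: {A} ∩ {A} = {A} (intersection, +0)
NX@6: {A} ∪ {C} = {A,C} (union, +1)
DKNX@6: {A} ∩ {A,C} = {A} (intersection, +0)
DK@7: {G} ∩ {G} = {G} (intersection, +0)
NX@7: {C} ∪ {A} = {A,C} (union, +1)
DKNX@7: {G} ∪ {A,C} = {A,C,G} (union, +1)
per-site changes: [1, 2, 2, 1, 2, 2, 1, 2]; total = 13

2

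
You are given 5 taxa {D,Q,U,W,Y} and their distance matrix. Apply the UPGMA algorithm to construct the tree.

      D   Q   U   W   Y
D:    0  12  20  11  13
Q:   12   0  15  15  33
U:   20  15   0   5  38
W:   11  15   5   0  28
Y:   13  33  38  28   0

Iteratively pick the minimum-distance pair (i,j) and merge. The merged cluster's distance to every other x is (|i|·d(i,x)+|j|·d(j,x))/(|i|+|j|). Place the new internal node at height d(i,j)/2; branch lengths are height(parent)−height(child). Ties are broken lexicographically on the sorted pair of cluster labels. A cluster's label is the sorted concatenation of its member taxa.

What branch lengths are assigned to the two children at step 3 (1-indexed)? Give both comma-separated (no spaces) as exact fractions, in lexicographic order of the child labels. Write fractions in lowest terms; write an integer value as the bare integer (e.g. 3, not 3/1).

iteration 1: select U,W (d=5); attach at lengths (5/2, 5/2); label the merged cluster UW
  updated: d(D,UW)=31/2, d(Q,UW)=15, d(UW,Y)=33
iteration 2: select D,Q (d=12); attach at lengths (6, 6); label the merged cluster DQ
  updated: d(DQ,UW)=61/4, d(DQ,Y)=23
iteration 3: select DQ,UW (d=61/4); attach at lengths (13/8, 41/8); label the merged cluster DQUW
  updated: d(DQUW,Y)=28
iteration 4: select DQUW,Y (d=28); attach at lengths (51/8, 14); label the merged cluster DQUWY
final tree: (((D:6,Q:6):13/8,(U:5/2,W:5/2):41/8):51/8,Y:14)
total length: 353/8

13/8,41/8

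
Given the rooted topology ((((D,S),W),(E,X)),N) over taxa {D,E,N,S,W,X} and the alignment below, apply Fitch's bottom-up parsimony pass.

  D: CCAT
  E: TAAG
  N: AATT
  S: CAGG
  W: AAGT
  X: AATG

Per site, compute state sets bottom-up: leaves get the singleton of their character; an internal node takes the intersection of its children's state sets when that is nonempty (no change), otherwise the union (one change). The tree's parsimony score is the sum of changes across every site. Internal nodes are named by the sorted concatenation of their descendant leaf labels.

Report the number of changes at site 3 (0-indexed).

[col 0] DS: children D:{C}, S:{C} ∩→ {C}; cost 0
[col 0] DSW: children DS:{C}, W:{A} ∪→ {A,C}; cost 1
[col 0] EX: children E:{T}, X:{A} ∪→ {A,T}; cost 1
[col 0] DESWX: children DSW:{A,C}, EX:{A,T} ∩→ {A}; cost 0
[col 0] DENSWX: children DESWX:{A}, N:{A} ∩→ {A}; cost 0
[col 1] DS: children D:{C}, S:{A} ∪→ {A,C}; cost 1
[col 1] DSW: children DS:{A,C}, W:{A} ∩→ {A}; cost 0
[col 1] EX: children E:{A}, X:{A} ∩→ {A}; cost 0
[col 1] DESWX: children DSW:{A}, EX:{A} ∩→ {A}; cost 0
[col 1] DENSWX: children DESWX:{A}, N:{A} ∩→ {A}; cost 0
[col 2] DS: children D:{A}, S:{G} ∪→ {A,G}; cost 1
[col 2] DSW: children DS:{A,G}, W:{G} ∩→ {G}; cost 0
[col 2] EX: children E:{A}, X:{T} ∪→ {A,T}; cost 1
[col 2] DESWX: children DSW:{G}, EX:{A,T} ∪→ {A,G,T}; cost 1
[col 2] DENSWX: children DESWX:{A,G,T}, N:{T} ∩→ {T}; cost 0
[col 3] DS: children D:{T}, S:{G} ∪→ {G,T}; cost 1
[col 3] DSW: children DS:{G,T}, W:{T} ∩→ {T}; cost 0
[col 3] EX: children E:{G}, X:{G} ∩→ {G}; cost 0
[col 3] DESWX: children DSW:{T}, EX:{G} ∪→ {G,T}; cost 1
[col 3] DENSWX: children DESWX:{G,T}, N:{T} ∩→ {T}; cost 0
per-site changes: [2, 1, 3, 2]; total = 8

2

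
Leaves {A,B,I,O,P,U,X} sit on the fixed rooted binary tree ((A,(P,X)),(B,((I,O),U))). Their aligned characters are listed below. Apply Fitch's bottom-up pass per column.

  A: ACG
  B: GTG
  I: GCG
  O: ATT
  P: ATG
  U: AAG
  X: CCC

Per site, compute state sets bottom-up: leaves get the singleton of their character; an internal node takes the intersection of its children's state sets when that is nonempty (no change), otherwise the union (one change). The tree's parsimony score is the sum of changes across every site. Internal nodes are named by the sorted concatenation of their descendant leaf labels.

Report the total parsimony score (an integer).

9

PX@0: {A} ∪ {C} = {A,C} (union, +1)
APX@0: {A} ∩ {A,C} = {A} (intersection, +0)
IO@0: {G} ∪ {A} = {A,G} (union, +1)
IOU@0: {A,G} ∩ {A} = {A} (intersection, +0)
BIOU@0: {G} ∪ {A} = {A,G} (union, +1)
ABIOPUX@0: {A} ∩ {A,G} = {A} (intersection, +0)
PX@1: {T} ∪ {C} = {C,T} (union, +1)
APX@1: {C} ∩ {C,T} = {C} (intersection, +0)
IO@1: {C} ∪ {T} = {C,T} (union, +1)
IOU@1: {C,T} ∪ {A} = {A,C,T} (union, +1)
BIOU@1: {T} ∩ {A,C,T} = {T} (intersection, +0)
ABIOPUX@1: {C} ∪ {T} = {C,T} (union, +1)
PX@2: {G} ∪ {C} = {C,G} (union, +1)
APX@2: {G} ∩ {C,G} = {G} (intersection, +0)
IO@2: {G} ∪ {T} = {G,T} (union, +1)
IOU@2: {G,T} ∩ {G} = {G} (intersection, +0)
BIOU@2: {G} ∩ {G} = {G} (intersection, +0)
ABIOPUX@2: {G} ∩ {G} = {G} (intersection, +0)
per-site changes: [3, 4, 2]; total = 9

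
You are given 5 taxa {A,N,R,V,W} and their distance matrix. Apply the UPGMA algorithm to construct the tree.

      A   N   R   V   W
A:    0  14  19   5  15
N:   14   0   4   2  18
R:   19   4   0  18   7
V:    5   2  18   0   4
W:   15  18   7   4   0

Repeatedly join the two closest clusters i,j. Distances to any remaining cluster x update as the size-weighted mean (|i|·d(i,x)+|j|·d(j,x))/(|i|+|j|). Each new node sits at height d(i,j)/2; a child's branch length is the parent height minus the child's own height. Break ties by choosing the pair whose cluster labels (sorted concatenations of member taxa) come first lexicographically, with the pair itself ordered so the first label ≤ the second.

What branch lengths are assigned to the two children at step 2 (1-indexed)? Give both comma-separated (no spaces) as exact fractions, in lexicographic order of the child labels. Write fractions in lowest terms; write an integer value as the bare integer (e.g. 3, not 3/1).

7/2,7/2

iteration 1: select N,V (d=2); attach at lengths (1, 1); label the merged cluster NV
  updated: d(A,NV)=19/2, d(NV,R)=11, d(NV,W)=11
iteration 2: select R,W (d=7); attach at lengths (7/2, 7/2); label the merged cluster RW
  updated: d(A,RW)=17, d(NV,RW)=11
iteration 3: select A,NV (d=19/2); attach at lengths (19/4, 15/4); label the merged cluster ANV
  updated: d(ANV,RW)=13
iteration 4: select ANV,RW (d=13); attach at lengths (7/4, 3); label the merged cluster ANRVW
final tree: ((A:19/4,(N:1,V:1):15/4):7/4,(R:7/2,W:7/2):3)
total length: 89/4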